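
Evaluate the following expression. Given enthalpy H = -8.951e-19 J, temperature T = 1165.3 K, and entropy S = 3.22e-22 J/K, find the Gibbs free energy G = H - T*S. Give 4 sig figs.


Step 1: T*S = 1165.3 * 3.22e-22 = 3.752e-19 J
Step 2: G = H - T*S = -8.951e-19 - 3.752e-19
Step 3: G = -1.27e-18 J

-1.27e-18


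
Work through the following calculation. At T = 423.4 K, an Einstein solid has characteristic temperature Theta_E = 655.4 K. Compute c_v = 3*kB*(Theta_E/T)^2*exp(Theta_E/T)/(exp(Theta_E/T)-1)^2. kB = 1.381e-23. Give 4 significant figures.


Step 1: x = Theta_E/T = 655.4/423.4 = 1.548
Step 2: x^2 = 2.396
Step 3: exp(x) = 4.702
Step 4: c_v = 3*1.381e-23*2.396*4.702/(4.702-1)^2 = 3.406e-23

3.406e-23


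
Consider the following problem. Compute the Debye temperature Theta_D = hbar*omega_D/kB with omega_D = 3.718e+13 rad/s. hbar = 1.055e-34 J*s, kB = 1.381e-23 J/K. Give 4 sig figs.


Step 1: hbar*omega_D = 1.055e-34 * 3.718e+13 = 3.922e-21 J
Step 2: Theta_D = 3.922e-21 / 1.381e-23
Step 3: Theta_D = 284 K

284


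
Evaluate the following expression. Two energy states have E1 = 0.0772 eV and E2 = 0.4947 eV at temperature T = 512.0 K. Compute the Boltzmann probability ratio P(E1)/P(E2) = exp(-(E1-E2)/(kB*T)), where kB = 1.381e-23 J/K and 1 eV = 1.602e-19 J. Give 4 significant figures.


Step 1: Compute energy difference dE = E1 - E2 = 0.0772 - 0.4947 = -0.4175 eV
Step 2: Convert to Joules: dE_J = -0.4175 * 1.602e-19 = -6.688e-20 J
Step 3: Compute exponent = -dE_J / (kB * T) = -(-6.688e-20) / (1.381e-23 * 512.0) = 9.459
Step 4: P(E1)/P(E2) = exp(9.459) = 1.283e+04

1.283e+04


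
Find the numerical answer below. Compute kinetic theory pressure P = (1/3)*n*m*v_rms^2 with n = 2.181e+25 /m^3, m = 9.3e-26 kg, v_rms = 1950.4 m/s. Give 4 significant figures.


Step 1: v_rms^2 = 1950.4^2 = 3.804e+06
Step 2: n*m = 2.181e+25*9.3e-26 = 2.028
Step 3: P = (1/3)*2.028*3.804e+06 = 2.572e+06 Pa

2.572e+06


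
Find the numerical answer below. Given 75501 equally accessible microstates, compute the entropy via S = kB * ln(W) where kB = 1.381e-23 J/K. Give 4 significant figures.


Step 1: ln(W) = ln(75501) = 11.23
Step 2: S = kB * ln(W) = 1.381e-23 * 11.23
Step 3: S = 1.551e-22 J/K

1.551e-22


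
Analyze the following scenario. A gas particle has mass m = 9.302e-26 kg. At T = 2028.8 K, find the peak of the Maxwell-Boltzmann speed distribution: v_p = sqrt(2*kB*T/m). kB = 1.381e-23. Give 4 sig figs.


Step 1: Numerator = 2*kB*T = 2*1.381e-23*2028.8 = 5.604e-20
Step 2: Ratio = 5.604e-20 / 9.302e-26 = 6.024e+05
Step 3: v_p = sqrt(6.024e+05) = 776.1 m/s

776.1


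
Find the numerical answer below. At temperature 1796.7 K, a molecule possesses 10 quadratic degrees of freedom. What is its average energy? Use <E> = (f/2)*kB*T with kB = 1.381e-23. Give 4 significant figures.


Step 1: f/2 = 10/2 = 5
Step 2: kB*T = 1.381e-23 * 1796.7 = 2.481e-20
Step 3: <E> = 5 * 2.481e-20 = 1.241e-19 J

1.241e-19


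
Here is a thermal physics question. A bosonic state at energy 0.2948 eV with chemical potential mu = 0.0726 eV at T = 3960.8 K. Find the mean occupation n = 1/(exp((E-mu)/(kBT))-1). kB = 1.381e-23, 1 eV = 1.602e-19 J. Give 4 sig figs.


Step 1: (E - mu) = 0.2222 eV
Step 2: x = (E-mu)*eV/(kB*T) = 0.2222*1.602e-19/(1.381e-23*3960.8) = 0.6508
Step 3: exp(x) = 1.917
Step 4: n = 1/(exp(x)-1) = 1.09

1.09


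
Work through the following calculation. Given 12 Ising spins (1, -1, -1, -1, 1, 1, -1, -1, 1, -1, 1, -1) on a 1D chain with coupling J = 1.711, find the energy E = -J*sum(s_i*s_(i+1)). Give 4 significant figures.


Step 1: Nearest-neighbor products: -1, 1, 1, -1, 1, -1, 1, -1, -1, -1, -1
Step 2: Sum of products = -3
Step 3: E = -1.711 * -3 = 5.133

5.133


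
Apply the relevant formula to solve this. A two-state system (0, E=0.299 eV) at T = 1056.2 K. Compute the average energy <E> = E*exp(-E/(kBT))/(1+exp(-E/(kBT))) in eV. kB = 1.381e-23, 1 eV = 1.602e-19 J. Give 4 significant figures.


Step 1: beta*E = 0.299*1.602e-19/(1.381e-23*1056.2) = 3.284
Step 2: exp(-beta*E) = 0.03748
Step 3: <E> = 0.299*0.03748/(1+0.03748) = 0.0108 eV

0.0108


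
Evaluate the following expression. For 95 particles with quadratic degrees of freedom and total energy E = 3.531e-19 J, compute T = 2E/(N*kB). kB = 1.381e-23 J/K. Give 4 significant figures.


Step 1: Numerator = 2*E = 2*3.531e-19 = 7.062e-19 J
Step 2: Denominator = N*kB = 95*1.381e-23 = 1.312e-21
Step 3: T = 7.062e-19 / 1.312e-21 = 538.3 K

538.3


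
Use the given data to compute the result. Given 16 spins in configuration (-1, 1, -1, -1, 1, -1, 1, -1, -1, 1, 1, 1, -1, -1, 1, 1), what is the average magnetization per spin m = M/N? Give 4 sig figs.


Step 1: Count up spins (+1): 8, down spins (-1): 8
Step 2: Total magnetization M = 8 - 8 = 0
Step 3: m = M/N = 0/16 = 0

0


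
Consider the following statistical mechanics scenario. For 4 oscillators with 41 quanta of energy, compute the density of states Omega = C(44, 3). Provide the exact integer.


Step 1: Use binomial coefficient C(44, 3)
Step 2: Numerator = 44! / 41!
Step 3: Denominator = 3!
Step 4: Omega = 13244

13244


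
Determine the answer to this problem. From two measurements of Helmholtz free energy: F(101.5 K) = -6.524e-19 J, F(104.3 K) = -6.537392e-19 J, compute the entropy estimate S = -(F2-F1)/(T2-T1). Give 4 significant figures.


Step 1: dF = F2 - F1 = -6.537392e-19 - (-6.524e-19) = -1.3392e-21 J
Step 2: dT = T2 - T1 = 104.3 - 101.5 = 2.8 K
Step 3: S = -dF/dT = -(-1.3392e-21)/2.8 = 4.783e-22 J/K

4.783e-22


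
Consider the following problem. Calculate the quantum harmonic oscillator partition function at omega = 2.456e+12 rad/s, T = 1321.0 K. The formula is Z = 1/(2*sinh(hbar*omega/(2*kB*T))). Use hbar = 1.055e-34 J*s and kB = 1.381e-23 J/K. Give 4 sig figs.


Step 1: Compute x = hbar*omega/(kB*T) = 1.055e-34*2.456e+12/(1.381e-23*1321.0) = 0.0142
Step 2: x/2 = 0.007102
Step 3: sinh(x/2) = 0.007102
Step 4: Z = 1/(2*0.007102) = 70.41

70.41


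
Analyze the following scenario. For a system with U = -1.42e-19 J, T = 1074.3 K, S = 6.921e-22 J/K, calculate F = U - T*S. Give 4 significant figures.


Step 1: T*S = 1074.3 * 6.921e-22 = 7.435e-19 J
Step 2: F = U - T*S = -1.42e-19 - 7.435e-19
Step 3: F = -8.855e-19 J

-8.855e-19


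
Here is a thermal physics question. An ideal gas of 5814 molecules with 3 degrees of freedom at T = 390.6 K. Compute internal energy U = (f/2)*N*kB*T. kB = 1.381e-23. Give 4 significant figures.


Step 1: f/2 = 3/2 = 1.5
Step 2: N*kB*T = 5814*1.381e-23*390.6 = 3.136e-17
Step 3: U = 1.5 * 3.136e-17 = 4.704e-17 J

4.704e-17


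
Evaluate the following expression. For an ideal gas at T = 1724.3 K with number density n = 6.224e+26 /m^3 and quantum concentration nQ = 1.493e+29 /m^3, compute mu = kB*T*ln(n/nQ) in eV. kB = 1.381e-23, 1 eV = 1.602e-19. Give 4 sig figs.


Step 1: n/nQ = 6.224e+26/1.493e+29 = 0.004169
Step 2: ln(n/nQ) = -5.48
Step 3: mu = kB*T*ln(n/nQ) = 2.381e-20*-5.48 = -1.305e-19 J
Step 4: Convert to eV: -1.305e-19/1.602e-19 = -0.8146 eV

-0.8146


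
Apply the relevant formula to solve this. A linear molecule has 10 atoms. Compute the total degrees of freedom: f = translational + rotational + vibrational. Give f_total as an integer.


Step 1: Translational DOF = 3
Step 2: Rotational DOF (linear) = 2
Step 3: Vibrational DOF = 3*10 - 5 = 25
Step 4: Total = 3 + 2 + 25 = 30

30


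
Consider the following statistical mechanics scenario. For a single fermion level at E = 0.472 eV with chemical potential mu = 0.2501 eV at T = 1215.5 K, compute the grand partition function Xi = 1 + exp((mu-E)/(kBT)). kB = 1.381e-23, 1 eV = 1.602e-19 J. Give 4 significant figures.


Step 1: (mu - E) = 0.2501 - 0.472 = -0.2219 eV
Step 2: x = (mu-E)*eV/(kB*T) = -0.2219*1.602e-19/(1.381e-23*1215.5) = -2.118
Step 3: exp(x) = 0.1203
Step 4: Xi = 1 + 0.1203 = 1.12

1.12


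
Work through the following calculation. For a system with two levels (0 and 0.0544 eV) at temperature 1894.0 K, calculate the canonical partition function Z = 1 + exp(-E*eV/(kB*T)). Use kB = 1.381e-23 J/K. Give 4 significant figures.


Step 1: Compute beta*E = E*eV/(kB*T) = 0.0544*1.602e-19/(1.381e-23*1894.0) = 0.3332
Step 2: exp(-beta*E) = exp(-0.3332) = 0.7166
Step 3: Z = 1 + 0.7166 = 1.717

1.717


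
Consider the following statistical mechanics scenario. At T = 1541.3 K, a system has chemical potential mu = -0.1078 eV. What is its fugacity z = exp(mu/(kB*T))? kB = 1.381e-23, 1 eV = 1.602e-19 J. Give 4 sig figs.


Step 1: Convert mu to Joules: -0.1078*1.602e-19 = -1.727e-20 J
Step 2: kB*T = 1.381e-23*1541.3 = 2.129e-20 J
Step 3: mu/(kB*T) = -0.8113
Step 4: z = exp(-0.8113) = 0.4443

0.4443


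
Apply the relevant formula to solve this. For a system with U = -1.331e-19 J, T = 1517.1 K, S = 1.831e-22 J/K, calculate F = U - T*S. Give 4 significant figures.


Step 1: T*S = 1517.1 * 1.831e-22 = 2.778e-19 J
Step 2: F = U - T*S = -1.331e-19 - 2.778e-19
Step 3: F = -4.109e-19 J

-4.109e-19


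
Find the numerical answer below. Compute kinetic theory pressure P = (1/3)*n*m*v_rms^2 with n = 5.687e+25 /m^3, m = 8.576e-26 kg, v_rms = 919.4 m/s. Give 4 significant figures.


Step 1: v_rms^2 = 919.4^2 = 8.453e+05
Step 2: n*m = 5.687e+25*8.576e-26 = 4.877
Step 3: P = (1/3)*4.877*8.453e+05 = 1.374e+06 Pa

1.374e+06


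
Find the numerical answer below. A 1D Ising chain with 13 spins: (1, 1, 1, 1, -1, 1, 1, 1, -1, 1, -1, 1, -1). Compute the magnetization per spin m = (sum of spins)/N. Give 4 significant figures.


Step 1: Count up spins (+1): 9, down spins (-1): 4
Step 2: Total magnetization M = 9 - 4 = 5
Step 3: m = M/N = 5/13 = 0.3846

0.3846


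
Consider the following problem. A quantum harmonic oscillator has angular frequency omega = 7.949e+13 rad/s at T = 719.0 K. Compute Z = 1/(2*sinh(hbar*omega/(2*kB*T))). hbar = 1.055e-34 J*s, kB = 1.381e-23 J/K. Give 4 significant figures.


Step 1: Compute x = hbar*omega/(kB*T) = 1.055e-34*7.949e+13/(1.381e-23*719.0) = 0.8446
Step 2: x/2 = 0.4223
Step 3: sinh(x/2) = 0.435
Step 4: Z = 1/(2*0.435) = 1.15

1.15


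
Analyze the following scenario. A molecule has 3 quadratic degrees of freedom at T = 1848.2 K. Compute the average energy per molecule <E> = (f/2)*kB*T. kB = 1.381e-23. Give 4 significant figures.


Step 1: f/2 = 3/2 = 1.5
Step 2: kB*T = 1.381e-23 * 1848.2 = 2.552e-20
Step 3: <E> = 1.5 * 2.552e-20 = 3.829e-20 J

3.829e-20


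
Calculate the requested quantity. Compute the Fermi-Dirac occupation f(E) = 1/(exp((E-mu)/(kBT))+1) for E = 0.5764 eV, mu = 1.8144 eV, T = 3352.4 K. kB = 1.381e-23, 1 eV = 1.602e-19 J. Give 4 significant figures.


Step 1: (E - mu) = 0.5764 - 1.8144 = -1.238 eV
Step 2: Convert: (E-mu)*eV = -1.983e-19 J
Step 3: x = (E-mu)*eV/(kB*T) = -4.284
Step 4: f = 1/(exp(-4.284)+1) = 0.9864

0.9864


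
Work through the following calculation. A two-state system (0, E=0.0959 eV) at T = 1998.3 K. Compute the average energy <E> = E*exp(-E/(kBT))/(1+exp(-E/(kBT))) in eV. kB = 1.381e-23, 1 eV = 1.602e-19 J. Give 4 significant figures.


Step 1: beta*E = 0.0959*1.602e-19/(1.381e-23*1998.3) = 0.5567
Step 2: exp(-beta*E) = 0.5731
Step 3: <E> = 0.0959*0.5731/(1+0.5731) = 0.03494 eV

0.03494


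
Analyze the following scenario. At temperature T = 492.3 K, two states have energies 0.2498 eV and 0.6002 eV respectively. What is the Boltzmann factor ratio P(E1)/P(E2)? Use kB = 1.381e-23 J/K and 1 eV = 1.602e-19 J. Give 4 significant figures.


Step 1: Compute energy difference dE = E1 - E2 = 0.2498 - 0.6002 = -0.3504 eV
Step 2: Convert to Joules: dE_J = -0.3504 * 1.602e-19 = -5.613e-20 J
Step 3: Compute exponent = -dE_J / (kB * T) = -(-5.613e-20) / (1.381e-23 * 492.3) = 8.257
Step 4: P(E1)/P(E2) = exp(8.257) = 3853

3853


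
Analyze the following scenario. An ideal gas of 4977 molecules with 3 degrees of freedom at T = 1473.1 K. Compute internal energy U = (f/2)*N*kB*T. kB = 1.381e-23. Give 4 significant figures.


Step 1: f/2 = 3/2 = 1.5
Step 2: N*kB*T = 4977*1.381e-23*1473.1 = 1.012e-16
Step 3: U = 1.5 * 1.012e-16 = 1.519e-16 J

1.519e-16


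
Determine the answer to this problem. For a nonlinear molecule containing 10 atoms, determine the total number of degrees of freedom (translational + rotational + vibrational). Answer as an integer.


Step 1: Translational DOF = 3
Step 2: Rotational DOF (nonlinear) = 3
Step 3: Vibrational DOF = 3*10 - 6 = 24
Step 4: Total = 3 + 3 + 24 = 30

30


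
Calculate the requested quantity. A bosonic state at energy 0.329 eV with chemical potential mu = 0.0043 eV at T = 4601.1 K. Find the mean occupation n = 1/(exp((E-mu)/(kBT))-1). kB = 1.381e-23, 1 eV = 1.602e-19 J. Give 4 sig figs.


Step 1: (E - mu) = 0.3247 eV
Step 2: x = (E-mu)*eV/(kB*T) = 0.3247*1.602e-19/(1.381e-23*4601.1) = 0.8186
Step 3: exp(x) = 2.267
Step 4: n = 1/(exp(x)-1) = 0.789

0.789


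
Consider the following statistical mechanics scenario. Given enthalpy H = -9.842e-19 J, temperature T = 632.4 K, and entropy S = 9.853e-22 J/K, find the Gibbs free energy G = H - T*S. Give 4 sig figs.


Step 1: T*S = 632.4 * 9.853e-22 = 6.231e-19 J
Step 2: G = H - T*S = -9.842e-19 - 6.231e-19
Step 3: G = -1.607e-18 J

-1.607e-18


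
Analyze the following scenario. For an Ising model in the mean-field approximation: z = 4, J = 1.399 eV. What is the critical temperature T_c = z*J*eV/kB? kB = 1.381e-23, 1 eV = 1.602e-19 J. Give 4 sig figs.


Step 1: z*J = 4*1.399 = 5.596 eV
Step 2: Convert to Joules: 5.596*1.602e-19 = 8.965e-19 J
Step 3: T_c = 8.965e-19 / 1.381e-23 = 6.492e+04 K

6.492e+04


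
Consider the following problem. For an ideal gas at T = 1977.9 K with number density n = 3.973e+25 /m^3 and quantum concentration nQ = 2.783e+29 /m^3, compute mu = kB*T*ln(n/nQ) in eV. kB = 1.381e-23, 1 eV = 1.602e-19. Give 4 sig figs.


Step 1: n/nQ = 3.973e+25/2.783e+29 = 0.0001428
Step 2: ln(n/nQ) = -8.854
Step 3: mu = kB*T*ln(n/nQ) = 2.731e-20*-8.854 = -2.419e-19 J
Step 4: Convert to eV: -2.419e-19/1.602e-19 = -1.51 eV

-1.51


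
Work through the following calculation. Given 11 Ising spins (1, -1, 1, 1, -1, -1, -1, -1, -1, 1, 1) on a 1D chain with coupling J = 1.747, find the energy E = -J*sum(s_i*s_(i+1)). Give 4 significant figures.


Step 1: Nearest-neighbor products: -1, -1, 1, -1, 1, 1, 1, 1, -1, 1
Step 2: Sum of products = 2
Step 3: E = -1.747 * 2 = -3.494

-3.494


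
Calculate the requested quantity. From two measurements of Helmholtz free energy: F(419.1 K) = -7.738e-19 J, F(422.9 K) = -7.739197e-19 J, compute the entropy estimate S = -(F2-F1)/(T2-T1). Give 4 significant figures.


Step 1: dF = F2 - F1 = -7.739197e-19 - (-7.738e-19) = -1.197e-22 J
Step 2: dT = T2 - T1 = 422.9 - 419.1 = 3.8 K
Step 3: S = -dF/dT = -(-1.197e-22)/3.8 = 3.15e-23 J/K

3.15e-23


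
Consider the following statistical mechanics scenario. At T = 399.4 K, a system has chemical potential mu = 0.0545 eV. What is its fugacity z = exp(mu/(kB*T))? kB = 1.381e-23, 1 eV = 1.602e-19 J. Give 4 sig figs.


Step 1: Convert mu to Joules: 0.0545*1.602e-19 = 8.731e-21 J
Step 2: kB*T = 1.381e-23*399.4 = 5.516e-21 J
Step 3: mu/(kB*T) = 1.583
Step 4: z = exp(1.583) = 4.869

4.869


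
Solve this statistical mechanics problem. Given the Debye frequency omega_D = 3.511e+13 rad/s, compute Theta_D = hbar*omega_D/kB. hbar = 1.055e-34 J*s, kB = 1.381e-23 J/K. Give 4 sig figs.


Step 1: hbar*omega_D = 1.055e-34 * 3.511e+13 = 3.704e-21 J
Step 2: Theta_D = 3.704e-21 / 1.381e-23
Step 3: Theta_D = 268.2 K

268.2


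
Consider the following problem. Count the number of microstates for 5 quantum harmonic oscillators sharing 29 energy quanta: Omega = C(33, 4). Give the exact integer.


Step 1: Use binomial coefficient C(33, 4)
Step 2: Numerator = 33! / 29!
Step 3: Denominator = 4!
Step 4: Omega = 40920

40920


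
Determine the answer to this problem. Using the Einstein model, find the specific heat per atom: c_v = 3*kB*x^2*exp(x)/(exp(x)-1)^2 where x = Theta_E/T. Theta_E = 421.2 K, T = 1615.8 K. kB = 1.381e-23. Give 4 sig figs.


Step 1: x = Theta_E/T = 421.2/1615.8 = 0.2607
Step 2: x^2 = 0.06795
Step 3: exp(x) = 1.298
Step 4: c_v = 3*1.381e-23*0.06795*1.298/(1.298-1)^2 = 4.12e-23

4.12e-23


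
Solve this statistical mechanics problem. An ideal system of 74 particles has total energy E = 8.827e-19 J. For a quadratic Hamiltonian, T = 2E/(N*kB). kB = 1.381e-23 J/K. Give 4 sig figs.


Step 1: Numerator = 2*E = 2*8.827e-19 = 1.765e-18 J
Step 2: Denominator = N*kB = 74*1.381e-23 = 1.022e-21
Step 3: T = 1.765e-18 / 1.022e-21 = 1727 K

1727


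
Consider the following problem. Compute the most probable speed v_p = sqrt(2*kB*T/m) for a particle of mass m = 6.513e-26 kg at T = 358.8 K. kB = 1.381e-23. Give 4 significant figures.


Step 1: Numerator = 2*kB*T = 2*1.381e-23*358.8 = 9.91e-21
Step 2: Ratio = 9.91e-21 / 6.513e-26 = 1.522e+05
Step 3: v_p = sqrt(1.522e+05) = 390.1 m/s

390.1


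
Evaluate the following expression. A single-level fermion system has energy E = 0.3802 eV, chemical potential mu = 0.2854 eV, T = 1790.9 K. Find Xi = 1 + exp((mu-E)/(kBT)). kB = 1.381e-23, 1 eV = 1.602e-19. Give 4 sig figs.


Step 1: (mu - E) = 0.2854 - 0.3802 = -0.0948 eV
Step 2: x = (mu-E)*eV/(kB*T) = -0.0948*1.602e-19/(1.381e-23*1790.9) = -0.6141
Step 3: exp(x) = 0.5412
Step 4: Xi = 1 + 0.5412 = 1.541

1.541


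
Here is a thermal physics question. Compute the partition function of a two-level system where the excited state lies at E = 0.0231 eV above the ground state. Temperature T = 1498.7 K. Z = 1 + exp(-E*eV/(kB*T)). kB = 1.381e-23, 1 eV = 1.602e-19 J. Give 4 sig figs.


Step 1: Compute beta*E = E*eV/(kB*T) = 0.0231*1.602e-19/(1.381e-23*1498.7) = 0.1788
Step 2: exp(-beta*E) = exp(-0.1788) = 0.8363
Step 3: Z = 1 + 0.8363 = 1.836

1.836


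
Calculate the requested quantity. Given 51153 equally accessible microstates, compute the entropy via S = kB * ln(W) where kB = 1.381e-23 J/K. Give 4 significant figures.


Step 1: ln(W) = ln(51153) = 10.84
Step 2: S = kB * ln(W) = 1.381e-23 * 10.84
Step 3: S = 1.497e-22 J/K

1.497e-22


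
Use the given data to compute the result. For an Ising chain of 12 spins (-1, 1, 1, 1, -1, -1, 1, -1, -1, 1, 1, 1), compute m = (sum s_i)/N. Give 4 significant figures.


Step 1: Count up spins (+1): 7, down spins (-1): 5
Step 2: Total magnetization M = 7 - 5 = 2
Step 3: m = M/N = 2/12 = 0.1667

0.1667


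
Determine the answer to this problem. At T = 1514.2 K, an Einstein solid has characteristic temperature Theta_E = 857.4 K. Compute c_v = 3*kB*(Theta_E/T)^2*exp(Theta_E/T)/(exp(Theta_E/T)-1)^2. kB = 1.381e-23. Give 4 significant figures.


Step 1: x = Theta_E/T = 857.4/1514.2 = 0.5662
Step 2: x^2 = 0.3206
Step 3: exp(x) = 1.762
Step 4: c_v = 3*1.381e-23*0.3206*1.762/(1.762-1)^2 = 4.034e-23

4.034e-23


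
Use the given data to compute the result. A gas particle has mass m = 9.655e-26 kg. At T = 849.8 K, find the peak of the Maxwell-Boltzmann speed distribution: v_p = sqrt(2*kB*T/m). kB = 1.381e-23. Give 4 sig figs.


Step 1: Numerator = 2*kB*T = 2*1.381e-23*849.8 = 2.347e-20
Step 2: Ratio = 2.347e-20 / 9.655e-26 = 2.431e+05
Step 3: v_p = sqrt(2.431e+05) = 493.1 m/s

493.1


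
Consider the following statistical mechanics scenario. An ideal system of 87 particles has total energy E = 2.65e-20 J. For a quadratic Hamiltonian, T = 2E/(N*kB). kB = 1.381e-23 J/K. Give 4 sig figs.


Step 1: Numerator = 2*E = 2*2.65e-20 = 5.3e-20 J
Step 2: Denominator = N*kB = 87*1.381e-23 = 1.201e-21
Step 3: T = 5.3e-20 / 1.201e-21 = 44.11 K

44.11


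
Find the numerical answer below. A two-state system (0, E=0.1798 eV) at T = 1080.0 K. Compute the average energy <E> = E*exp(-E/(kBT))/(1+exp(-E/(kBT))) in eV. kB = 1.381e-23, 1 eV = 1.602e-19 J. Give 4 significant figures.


Step 1: beta*E = 0.1798*1.602e-19/(1.381e-23*1080.0) = 1.931
Step 2: exp(-beta*E) = 0.145
Step 3: <E> = 0.1798*0.145/(1+0.145) = 0.02277 eV

0.02277


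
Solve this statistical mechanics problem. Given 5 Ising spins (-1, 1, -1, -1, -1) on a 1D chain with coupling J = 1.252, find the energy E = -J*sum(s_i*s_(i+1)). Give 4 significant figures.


Step 1: Nearest-neighbor products: -1, -1, 1, 1
Step 2: Sum of products = 0
Step 3: E = -1.252 * 0 = 0

0


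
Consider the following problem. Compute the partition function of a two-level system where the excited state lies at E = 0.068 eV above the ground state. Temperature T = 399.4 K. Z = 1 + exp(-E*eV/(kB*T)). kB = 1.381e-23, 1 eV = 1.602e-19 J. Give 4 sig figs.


Step 1: Compute beta*E = E*eV/(kB*T) = 0.068*1.602e-19/(1.381e-23*399.4) = 1.975
Step 2: exp(-beta*E) = exp(-1.975) = 0.1388
Step 3: Z = 1 + 0.1388 = 1.139

1.139


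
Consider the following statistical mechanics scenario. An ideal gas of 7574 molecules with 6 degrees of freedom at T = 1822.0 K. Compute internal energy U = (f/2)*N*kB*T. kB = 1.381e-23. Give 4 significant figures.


Step 1: f/2 = 6/2 = 3.0
Step 2: N*kB*T = 7574*1.381e-23*1822.0 = 1.906e-16
Step 3: U = 3.0 * 1.906e-16 = 5.717e-16 J

5.717e-16


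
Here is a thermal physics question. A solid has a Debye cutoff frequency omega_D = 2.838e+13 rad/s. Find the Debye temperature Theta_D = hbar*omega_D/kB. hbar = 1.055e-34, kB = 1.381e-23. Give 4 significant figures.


Step 1: hbar*omega_D = 1.055e-34 * 2.838e+13 = 2.994e-21 J
Step 2: Theta_D = 2.994e-21 / 1.381e-23
Step 3: Theta_D = 216.8 K

216.8


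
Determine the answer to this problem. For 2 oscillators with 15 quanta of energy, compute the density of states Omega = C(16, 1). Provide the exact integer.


Step 1: Use binomial coefficient C(16, 1)
Step 2: Numerator = 16! / 15!
Step 3: Denominator = 1!
Step 4: Omega = 16

16


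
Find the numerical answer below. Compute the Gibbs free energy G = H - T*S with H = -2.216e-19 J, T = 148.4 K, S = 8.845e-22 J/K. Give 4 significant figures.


Step 1: T*S = 148.4 * 8.845e-22 = 1.313e-19 J
Step 2: G = H - T*S = -2.216e-19 - 1.313e-19
Step 3: G = -3.529e-19 J

-3.529e-19


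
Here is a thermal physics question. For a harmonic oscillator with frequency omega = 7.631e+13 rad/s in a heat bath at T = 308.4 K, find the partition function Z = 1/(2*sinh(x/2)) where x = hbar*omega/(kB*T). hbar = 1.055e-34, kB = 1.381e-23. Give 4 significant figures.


Step 1: Compute x = hbar*omega/(kB*T) = 1.055e-34*7.631e+13/(1.381e-23*308.4) = 1.89
Step 2: x/2 = 0.9451
Step 3: sinh(x/2) = 1.092
Step 4: Z = 1/(2*1.092) = 0.4578

0.4578


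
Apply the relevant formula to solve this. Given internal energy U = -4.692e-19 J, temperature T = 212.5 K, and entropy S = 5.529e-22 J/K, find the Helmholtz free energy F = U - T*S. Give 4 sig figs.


Step 1: T*S = 212.5 * 5.529e-22 = 1.175e-19 J
Step 2: F = U - T*S = -4.692e-19 - 1.175e-19
Step 3: F = -5.867e-19 J

-5.867e-19


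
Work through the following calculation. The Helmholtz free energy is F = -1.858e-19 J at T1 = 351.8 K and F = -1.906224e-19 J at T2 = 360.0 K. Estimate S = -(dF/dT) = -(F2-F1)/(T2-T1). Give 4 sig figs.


Step 1: dF = F2 - F1 = -1.906224e-19 - (-1.858e-19) = -4.8224e-21 J
Step 2: dT = T2 - T1 = 360.0 - 351.8 = 8.2 K
Step 3: S = -dF/dT = -(-4.8224e-21)/8.2 = 5.881e-22 J/K

5.881e-22


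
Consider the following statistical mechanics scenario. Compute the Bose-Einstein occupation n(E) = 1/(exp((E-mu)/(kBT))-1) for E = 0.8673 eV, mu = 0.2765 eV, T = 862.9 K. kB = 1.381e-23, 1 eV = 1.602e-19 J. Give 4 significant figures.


Step 1: (E - mu) = 0.5908 eV
Step 2: x = (E-mu)*eV/(kB*T) = 0.5908*1.602e-19/(1.381e-23*862.9) = 7.942
Step 3: exp(x) = 2814
Step 4: n = 1/(exp(x)-1) = 0.0003555

0.0003555


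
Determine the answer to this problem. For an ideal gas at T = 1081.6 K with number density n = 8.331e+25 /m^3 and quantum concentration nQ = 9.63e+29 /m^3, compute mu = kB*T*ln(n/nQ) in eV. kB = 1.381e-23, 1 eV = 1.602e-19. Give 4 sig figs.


Step 1: n/nQ = 8.331e+25/9.63e+29 = 8.651e-05
Step 2: ln(n/nQ) = -9.355
Step 3: mu = kB*T*ln(n/nQ) = 1.494e-20*-9.355 = -1.397e-19 J
Step 4: Convert to eV: -1.397e-19/1.602e-19 = -0.8723 eV

-0.8723


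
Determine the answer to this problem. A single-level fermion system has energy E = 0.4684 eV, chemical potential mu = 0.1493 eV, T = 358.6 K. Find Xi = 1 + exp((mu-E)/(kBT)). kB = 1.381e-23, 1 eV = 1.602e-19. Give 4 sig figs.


Step 1: (mu - E) = 0.1493 - 0.4684 = -0.3191 eV
Step 2: x = (mu-E)*eV/(kB*T) = -0.3191*1.602e-19/(1.381e-23*358.6) = -10.32
Step 3: exp(x) = 3.288e-05
Step 4: Xi = 1 + 3.288e-05 = 1

1


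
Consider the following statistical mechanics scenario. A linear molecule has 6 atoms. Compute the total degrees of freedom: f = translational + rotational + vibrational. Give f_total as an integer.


Step 1: Translational DOF = 3
Step 2: Rotational DOF (linear) = 2
Step 3: Vibrational DOF = 3*6 - 5 = 13
Step 4: Total = 3 + 2 + 13 = 18

18


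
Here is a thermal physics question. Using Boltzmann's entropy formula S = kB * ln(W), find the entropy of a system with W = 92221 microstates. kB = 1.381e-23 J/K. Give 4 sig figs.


Step 1: ln(W) = ln(92221) = 11.43
Step 2: S = kB * ln(W) = 1.381e-23 * 11.43
Step 3: S = 1.579e-22 J/K

1.579e-22


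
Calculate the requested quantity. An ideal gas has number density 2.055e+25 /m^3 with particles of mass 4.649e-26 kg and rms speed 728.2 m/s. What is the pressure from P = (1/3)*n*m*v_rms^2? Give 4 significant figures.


Step 1: v_rms^2 = 728.2^2 = 5.303e+05
Step 2: n*m = 2.055e+25*4.649e-26 = 0.9554
Step 3: P = (1/3)*0.9554*5.303e+05 = 1.689e+05 Pa

1.689e+05


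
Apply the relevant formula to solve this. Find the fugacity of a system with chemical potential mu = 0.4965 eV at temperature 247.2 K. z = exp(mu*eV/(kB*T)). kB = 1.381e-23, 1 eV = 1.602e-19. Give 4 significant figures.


Step 1: Convert mu to Joules: 0.4965*1.602e-19 = 7.954e-20 J
Step 2: kB*T = 1.381e-23*247.2 = 3.414e-21 J
Step 3: mu/(kB*T) = 23.3
Step 4: z = exp(23.3) = 1.314e+10

1.314e+10


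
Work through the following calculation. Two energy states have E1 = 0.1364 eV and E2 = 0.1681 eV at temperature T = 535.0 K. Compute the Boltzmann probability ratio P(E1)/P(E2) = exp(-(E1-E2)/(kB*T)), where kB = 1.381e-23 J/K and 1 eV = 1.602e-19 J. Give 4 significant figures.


Step 1: Compute energy difference dE = E1 - E2 = 0.1364 - 0.1681 = -0.0317 eV
Step 2: Convert to Joules: dE_J = -0.0317 * 1.602e-19 = -5.078e-21 J
Step 3: Compute exponent = -dE_J / (kB * T) = -(-5.078e-21) / (1.381e-23 * 535.0) = 0.6873
Step 4: P(E1)/P(E2) = exp(0.6873) = 1.988

1.988


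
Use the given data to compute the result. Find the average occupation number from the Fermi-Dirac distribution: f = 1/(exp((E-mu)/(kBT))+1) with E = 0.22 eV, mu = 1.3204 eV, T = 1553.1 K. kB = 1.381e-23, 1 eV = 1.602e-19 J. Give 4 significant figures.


Step 1: (E - mu) = 0.22 - 1.3204 = -1.1 eV
Step 2: Convert: (E-mu)*eV = -1.763e-19 J
Step 3: x = (E-mu)*eV/(kB*T) = -8.219
Step 4: f = 1/(exp(-8.219)+1) = 0.9997

0.9997


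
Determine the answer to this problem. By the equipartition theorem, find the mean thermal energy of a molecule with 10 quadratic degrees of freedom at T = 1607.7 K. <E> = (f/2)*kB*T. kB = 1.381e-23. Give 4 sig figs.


Step 1: f/2 = 10/2 = 5
Step 2: kB*T = 1.381e-23 * 1607.7 = 2.22e-20
Step 3: <E> = 5 * 2.22e-20 = 1.11e-19 J

1.11e-19


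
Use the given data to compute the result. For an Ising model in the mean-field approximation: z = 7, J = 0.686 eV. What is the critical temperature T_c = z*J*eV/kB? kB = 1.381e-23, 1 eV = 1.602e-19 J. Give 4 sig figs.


Step 1: z*J = 7*0.686 = 4.802 eV
Step 2: Convert to Joules: 4.802*1.602e-19 = 7.693e-19 J
Step 3: T_c = 7.693e-19 / 1.381e-23 = 5.57e+04 K

5.57e+04


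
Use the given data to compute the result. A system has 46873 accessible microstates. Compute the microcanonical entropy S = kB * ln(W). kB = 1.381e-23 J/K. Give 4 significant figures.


Step 1: ln(W) = ln(46873) = 10.76
Step 2: S = kB * ln(W) = 1.381e-23 * 10.76
Step 3: S = 1.485e-22 J/K

1.485e-22


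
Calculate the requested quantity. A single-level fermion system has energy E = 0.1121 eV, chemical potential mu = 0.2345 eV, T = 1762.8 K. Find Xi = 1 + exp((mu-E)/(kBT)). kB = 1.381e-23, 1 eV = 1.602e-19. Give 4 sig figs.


Step 1: (mu - E) = 0.2345 - 0.1121 = 0.1224 eV
Step 2: x = (mu-E)*eV/(kB*T) = 0.1224*1.602e-19/(1.381e-23*1762.8) = 0.8055
Step 3: exp(x) = 2.238
Step 4: Xi = 1 + 2.238 = 3.238

3.238


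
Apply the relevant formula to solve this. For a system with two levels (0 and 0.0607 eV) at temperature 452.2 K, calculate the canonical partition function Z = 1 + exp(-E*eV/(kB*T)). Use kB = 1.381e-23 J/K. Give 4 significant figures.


Step 1: Compute beta*E = E*eV/(kB*T) = 0.0607*1.602e-19/(1.381e-23*452.2) = 1.557
Step 2: exp(-beta*E) = exp(-1.557) = 0.2107
Step 3: Z = 1 + 0.2107 = 1.211

1.211


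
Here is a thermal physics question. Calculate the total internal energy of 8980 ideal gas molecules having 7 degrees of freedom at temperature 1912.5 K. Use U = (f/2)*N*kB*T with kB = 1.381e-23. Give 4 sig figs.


Step 1: f/2 = 7/2 = 3.5
Step 2: N*kB*T = 8980*1.381e-23*1912.5 = 2.372e-16
Step 3: U = 3.5 * 2.372e-16 = 8.301e-16 J

8.301e-16


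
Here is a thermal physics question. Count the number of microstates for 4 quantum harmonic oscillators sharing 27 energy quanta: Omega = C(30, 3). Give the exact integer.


Step 1: Use binomial coefficient C(30, 3)
Step 2: Numerator = 30! / 27!
Step 3: Denominator = 3!
Step 4: Omega = 4060

4060


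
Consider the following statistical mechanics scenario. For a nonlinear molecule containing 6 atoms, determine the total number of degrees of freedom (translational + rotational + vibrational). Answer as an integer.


Step 1: Translational DOF = 3
Step 2: Rotational DOF (nonlinear) = 3
Step 3: Vibrational DOF = 3*6 - 6 = 12
Step 4: Total = 3 + 3 + 12 = 18

18


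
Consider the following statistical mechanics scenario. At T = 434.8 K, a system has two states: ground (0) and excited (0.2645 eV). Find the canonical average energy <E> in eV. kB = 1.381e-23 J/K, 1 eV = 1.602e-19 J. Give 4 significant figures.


Step 1: beta*E = 0.2645*1.602e-19/(1.381e-23*434.8) = 7.057
Step 2: exp(-beta*E) = 0.0008616
Step 3: <E> = 0.2645*0.0008616/(1+0.0008616) = 0.0002277 eV

0.0002277


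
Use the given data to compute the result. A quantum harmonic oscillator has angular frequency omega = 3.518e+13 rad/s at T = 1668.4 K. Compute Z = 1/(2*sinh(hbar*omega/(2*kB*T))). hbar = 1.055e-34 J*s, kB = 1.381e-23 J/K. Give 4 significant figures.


Step 1: Compute x = hbar*omega/(kB*T) = 1.055e-34*3.518e+13/(1.381e-23*1668.4) = 0.1611
Step 2: x/2 = 0.08054
Step 3: sinh(x/2) = 0.08063
Step 4: Z = 1/(2*0.08063) = 6.201

6.201


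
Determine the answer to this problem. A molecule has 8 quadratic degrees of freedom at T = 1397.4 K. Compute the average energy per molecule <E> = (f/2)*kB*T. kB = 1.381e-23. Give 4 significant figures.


Step 1: f/2 = 8/2 = 4
Step 2: kB*T = 1.381e-23 * 1397.4 = 1.93e-20
Step 3: <E> = 4 * 1.93e-20 = 7.719e-20 J

7.719e-20


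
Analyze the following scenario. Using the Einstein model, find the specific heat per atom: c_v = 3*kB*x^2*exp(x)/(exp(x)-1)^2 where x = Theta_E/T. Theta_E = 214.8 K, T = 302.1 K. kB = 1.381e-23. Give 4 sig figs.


Step 1: x = Theta_E/T = 214.8/302.1 = 0.711
Step 2: x^2 = 0.5056
Step 3: exp(x) = 2.036
Step 4: c_v = 3*1.381e-23*0.5056*2.036/(2.036-1)^2 = 3.973e-23

3.973e-23


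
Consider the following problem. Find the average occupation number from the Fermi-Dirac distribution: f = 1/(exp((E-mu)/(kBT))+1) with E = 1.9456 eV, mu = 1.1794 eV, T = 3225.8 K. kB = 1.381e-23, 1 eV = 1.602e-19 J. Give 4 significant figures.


Step 1: (E - mu) = 1.9456 - 1.1794 = 0.7662 eV
Step 2: Convert: (E-mu)*eV = 1.227e-19 J
Step 3: x = (E-mu)*eV/(kB*T) = 2.755
Step 4: f = 1/(exp(2.755)+1) = 0.05979

0.05979


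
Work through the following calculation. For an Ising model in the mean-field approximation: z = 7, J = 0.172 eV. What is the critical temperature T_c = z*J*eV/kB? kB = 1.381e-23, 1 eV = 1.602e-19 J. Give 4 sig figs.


Step 1: z*J = 7*0.172 = 1.204 eV
Step 2: Convert to Joules: 1.204*1.602e-19 = 1.929e-19 J
Step 3: T_c = 1.929e-19 / 1.381e-23 = 1.397e+04 K

1.397e+04


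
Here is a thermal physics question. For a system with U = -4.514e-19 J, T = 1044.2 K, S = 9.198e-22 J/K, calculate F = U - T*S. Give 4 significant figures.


Step 1: T*S = 1044.2 * 9.198e-22 = 9.605e-19 J
Step 2: F = U - T*S = -4.514e-19 - 9.605e-19
Step 3: F = -1.412e-18 J

-1.412e-18


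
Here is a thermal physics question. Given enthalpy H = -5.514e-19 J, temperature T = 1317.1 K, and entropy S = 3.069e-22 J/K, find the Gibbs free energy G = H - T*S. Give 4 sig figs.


Step 1: T*S = 1317.1 * 3.069e-22 = 4.042e-19 J
Step 2: G = H - T*S = -5.514e-19 - 4.042e-19
Step 3: G = -9.556e-19 J

-9.556e-19


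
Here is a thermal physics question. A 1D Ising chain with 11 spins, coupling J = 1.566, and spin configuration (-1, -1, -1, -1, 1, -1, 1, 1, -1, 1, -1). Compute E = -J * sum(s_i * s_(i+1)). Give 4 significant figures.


Step 1: Nearest-neighbor products: 1, 1, 1, -1, -1, -1, 1, -1, -1, -1
Step 2: Sum of products = -2
Step 3: E = -1.566 * -2 = 3.132

3.132


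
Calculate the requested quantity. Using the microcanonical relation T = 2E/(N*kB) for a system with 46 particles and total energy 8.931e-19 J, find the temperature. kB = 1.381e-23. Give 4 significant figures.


Step 1: Numerator = 2*E = 2*8.931e-19 = 1.786e-18 J
Step 2: Denominator = N*kB = 46*1.381e-23 = 6.353e-22
Step 3: T = 1.786e-18 / 6.353e-22 = 2812 K

2812


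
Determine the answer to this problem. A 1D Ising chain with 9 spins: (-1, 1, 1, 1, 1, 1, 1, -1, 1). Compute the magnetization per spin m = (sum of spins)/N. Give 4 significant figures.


Step 1: Count up spins (+1): 7, down spins (-1): 2
Step 2: Total magnetization M = 7 - 2 = 5
Step 3: m = M/N = 5/9 = 0.5556

0.5556


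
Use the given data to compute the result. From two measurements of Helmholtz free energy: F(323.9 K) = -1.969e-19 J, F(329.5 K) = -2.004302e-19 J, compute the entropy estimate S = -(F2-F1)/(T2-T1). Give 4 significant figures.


Step 1: dF = F2 - F1 = -2.004302e-19 - (-1.969e-19) = -3.5302e-21 J
Step 2: dT = T2 - T1 = 329.5 - 323.9 = 5.6 K
Step 3: S = -dF/dT = -(-3.5302e-21)/5.6 = 6.304e-22 J/K

6.304e-22


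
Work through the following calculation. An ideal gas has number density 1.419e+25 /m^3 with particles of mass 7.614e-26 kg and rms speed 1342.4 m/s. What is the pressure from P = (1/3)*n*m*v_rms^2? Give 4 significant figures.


Step 1: v_rms^2 = 1342.4^2 = 1.802e+06
Step 2: n*m = 1.419e+25*7.614e-26 = 1.08
Step 3: P = (1/3)*1.08*1.802e+06 = 6.49e+05 Pa

6.49e+05


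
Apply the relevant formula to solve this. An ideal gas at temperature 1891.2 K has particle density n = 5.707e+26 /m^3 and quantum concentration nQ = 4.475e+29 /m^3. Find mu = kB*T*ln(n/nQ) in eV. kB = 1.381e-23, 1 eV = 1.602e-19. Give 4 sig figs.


Step 1: n/nQ = 5.707e+26/4.475e+29 = 0.001275
Step 2: ln(n/nQ) = -6.665
Step 3: mu = kB*T*ln(n/nQ) = 2.612e-20*-6.665 = -1.741e-19 J
Step 4: Convert to eV: -1.741e-19/1.602e-19 = -1.087 eV

-1.087


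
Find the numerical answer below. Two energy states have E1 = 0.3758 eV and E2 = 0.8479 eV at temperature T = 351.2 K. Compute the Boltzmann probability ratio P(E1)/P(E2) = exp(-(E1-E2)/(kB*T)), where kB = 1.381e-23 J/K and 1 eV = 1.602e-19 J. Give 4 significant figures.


Step 1: Compute energy difference dE = E1 - E2 = 0.3758 - 0.8479 = -0.4721 eV
Step 2: Convert to Joules: dE_J = -0.4721 * 1.602e-19 = -7.563e-20 J
Step 3: Compute exponent = -dE_J / (kB * T) = -(-7.563e-20) / (1.381e-23 * 351.2) = 15.59
Step 4: P(E1)/P(E2) = exp(15.59) = 5.919e+06

5.919e+06


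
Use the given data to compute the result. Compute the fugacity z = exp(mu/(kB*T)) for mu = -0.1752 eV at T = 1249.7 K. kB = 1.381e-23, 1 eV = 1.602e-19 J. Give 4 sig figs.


Step 1: Convert mu to Joules: -0.1752*1.602e-19 = -2.807e-20 J
Step 2: kB*T = 1.381e-23*1249.7 = 1.726e-20 J
Step 3: mu/(kB*T) = -1.626
Step 4: z = exp(-1.626) = 0.1967

0.1967


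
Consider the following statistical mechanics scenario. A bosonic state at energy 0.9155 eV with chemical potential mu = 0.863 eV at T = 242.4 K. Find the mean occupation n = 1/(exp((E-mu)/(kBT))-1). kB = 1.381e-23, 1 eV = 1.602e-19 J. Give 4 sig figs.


Step 1: (E - mu) = 0.0525 eV
Step 2: x = (E-mu)*eV/(kB*T) = 0.0525*1.602e-19/(1.381e-23*242.4) = 2.512
Step 3: exp(x) = 12.33
Step 4: n = 1/(exp(x)-1) = 0.08822

0.08822


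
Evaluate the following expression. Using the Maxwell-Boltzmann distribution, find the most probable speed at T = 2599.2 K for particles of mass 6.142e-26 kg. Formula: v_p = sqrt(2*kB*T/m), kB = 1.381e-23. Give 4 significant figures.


Step 1: Numerator = 2*kB*T = 2*1.381e-23*2599.2 = 7.179e-20
Step 2: Ratio = 7.179e-20 / 6.142e-26 = 1.169e+06
Step 3: v_p = sqrt(1.169e+06) = 1081 m/s

1081


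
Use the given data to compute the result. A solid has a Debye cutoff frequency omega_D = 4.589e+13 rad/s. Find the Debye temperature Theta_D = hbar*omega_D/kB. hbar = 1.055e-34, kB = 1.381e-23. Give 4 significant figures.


Step 1: hbar*omega_D = 1.055e-34 * 4.589e+13 = 4.841e-21 J
Step 2: Theta_D = 4.841e-21 / 1.381e-23
Step 3: Theta_D = 350.6 K

350.6


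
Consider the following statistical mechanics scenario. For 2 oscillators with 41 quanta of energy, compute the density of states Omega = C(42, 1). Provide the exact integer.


Step 1: Use binomial coefficient C(42, 1)
Step 2: Numerator = 42! / 41!
Step 3: Denominator = 1!
Step 4: Omega = 42

42


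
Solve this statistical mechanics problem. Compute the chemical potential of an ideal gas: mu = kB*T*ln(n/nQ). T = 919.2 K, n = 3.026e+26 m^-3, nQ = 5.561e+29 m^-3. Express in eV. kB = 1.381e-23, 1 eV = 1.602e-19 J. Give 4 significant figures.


Step 1: n/nQ = 3.026e+26/5.561e+29 = 0.0005441
Step 2: ln(n/nQ) = -7.516
Step 3: mu = kB*T*ln(n/nQ) = 1.269e-20*-7.516 = -9.541e-20 J
Step 4: Convert to eV: -9.541e-20/1.602e-19 = -0.5956 eV

-0.5956


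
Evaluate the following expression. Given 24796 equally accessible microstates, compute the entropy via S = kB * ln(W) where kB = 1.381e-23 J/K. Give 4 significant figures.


Step 1: ln(W) = ln(24796) = 10.12
Step 2: S = kB * ln(W) = 1.381e-23 * 10.12
Step 3: S = 1.397e-22 J/K

1.397e-22


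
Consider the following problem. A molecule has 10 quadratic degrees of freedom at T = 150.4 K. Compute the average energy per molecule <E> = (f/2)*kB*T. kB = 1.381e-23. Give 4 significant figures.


Step 1: f/2 = 10/2 = 5
Step 2: kB*T = 1.381e-23 * 150.4 = 2.077e-21
Step 3: <E> = 5 * 2.077e-21 = 1.039e-20 J

1.039e-20


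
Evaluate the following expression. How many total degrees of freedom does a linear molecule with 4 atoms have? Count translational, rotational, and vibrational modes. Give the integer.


Step 1: Translational DOF = 3
Step 2: Rotational DOF (linear) = 2
Step 3: Vibrational DOF = 3*4 - 5 = 7
Step 4: Total = 3 + 2 + 7 = 12

12


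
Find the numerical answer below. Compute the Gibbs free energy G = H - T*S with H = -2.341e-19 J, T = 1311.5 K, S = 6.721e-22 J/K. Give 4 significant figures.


Step 1: T*S = 1311.5 * 6.721e-22 = 8.815e-19 J
Step 2: G = H - T*S = -2.341e-19 - 8.815e-19
Step 3: G = -1.116e-18 J

-1.116e-18


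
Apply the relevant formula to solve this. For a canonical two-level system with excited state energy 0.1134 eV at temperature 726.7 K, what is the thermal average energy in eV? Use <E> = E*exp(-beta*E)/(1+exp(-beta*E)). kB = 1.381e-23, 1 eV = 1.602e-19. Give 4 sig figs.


Step 1: beta*E = 0.1134*1.602e-19/(1.381e-23*726.7) = 1.81
Step 2: exp(-beta*E) = 0.1636
Step 3: <E> = 0.1134*0.1636/(1+0.1636) = 0.01595 eV

0.01595


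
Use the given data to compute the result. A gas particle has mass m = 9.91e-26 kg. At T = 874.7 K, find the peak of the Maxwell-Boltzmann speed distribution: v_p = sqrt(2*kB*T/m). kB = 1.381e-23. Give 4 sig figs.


Step 1: Numerator = 2*kB*T = 2*1.381e-23*874.7 = 2.416e-20
Step 2: Ratio = 2.416e-20 / 9.91e-26 = 2.438e+05
Step 3: v_p = sqrt(2.438e+05) = 493.7 m/s

493.7
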